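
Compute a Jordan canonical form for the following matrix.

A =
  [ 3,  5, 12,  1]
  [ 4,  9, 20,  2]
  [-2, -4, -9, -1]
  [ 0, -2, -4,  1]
J_2(1) ⊕ J_2(1)

The characteristic polynomial is
  det(x·I − A) = x^4 - 4*x^3 + 6*x^2 - 4*x + 1 = (x - 1)^4

Eigenvalues and multiplicities (the geometric multiplicity of λ is n − rank(A − λI), which equals the number of Jordan blocks for λ):
  λ = 1: algebraic multiplicity = 4, geometric multiplicity = 2

Determining the block sizes for each eigenvalue:
  λ = 1: with am = 4 and gm = 2, the partition is not yet determined (e.g. several partitions of 4 into 2 parts exist). Let N = A − (1)·I. Computing rank(N^1) = 2, rank(N^2) = 0; the number of blocks of size ≥ j is rank(N^{j−1}) − rank(N^j), giving [2, 2]. So we have 2 block(s) of size 2 → block sizes [2, 2]

Assembling the blocks gives a Jordan form
J =
  [1, 1, 0, 0]
  [0, 1, 0, 0]
  [0, 0, 1, 1]
  [0, 0, 0, 1]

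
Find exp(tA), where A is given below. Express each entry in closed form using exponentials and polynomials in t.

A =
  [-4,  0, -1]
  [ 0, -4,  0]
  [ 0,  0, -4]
e^{tA} =
  [exp(-4*t), 0, -t*exp(-4*t)]
  [0, exp(-4*t), 0]
  [0, 0, exp(-4*t)]

Strategy: write A = P · J · P⁻¹ where J is a Jordan canonical form, so e^{tA} = P · e^{tJ} · P⁻¹, and e^{tJ} can be computed block-by-block.

A has Jordan form
J =
  [-4,  1,  0]
  [ 0, -4,  0]
  [ 0,  0, -4]
(up to reordering of blocks).

Per-block formulas:
  For a 2×2 Jordan block J_2(-4): exp(t · J_2(-4)) = e^(-4t)·(I + t·N), where N is the 2×2 nilpotent shift.
  For a 1×1 block at λ = -4: exp(t · [-4]) = [e^(-4t)].

After assembling e^{tJ} and conjugating by P, we get:

e^{tA} =
  [exp(-4*t), 0, -t*exp(-4*t)]
  [0, exp(-4*t), 0]
  [0, 0, exp(-4*t)]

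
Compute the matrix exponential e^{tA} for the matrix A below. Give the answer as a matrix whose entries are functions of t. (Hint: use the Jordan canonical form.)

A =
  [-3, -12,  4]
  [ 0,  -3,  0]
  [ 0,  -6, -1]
e^{tA} =
  [exp(-3*t), -6*exp(-t) + 6*exp(-3*t), 2*exp(-t) - 2*exp(-3*t)]
  [0, exp(-3*t), 0]
  [0, -3*exp(-t) + 3*exp(-3*t), exp(-t)]

Strategy: write A = P · J · P⁻¹ where J is a Jordan canonical form, so e^{tA} = P · e^{tJ} · P⁻¹, and e^{tJ} can be computed block-by-block.

A has Jordan form
J =
  [-3,  0,  0]
  [ 0, -3,  0]
  [ 0,  0, -1]
(up to reordering of blocks).

Per-block formulas:
  For a 1×1 block at λ = -1: exp(t · [-1]) = [e^(-1t)].
  For a 1×1 block at λ = -3: exp(t · [-3]) = [e^(-3t)].

After assembling e^{tJ} and conjugating by P, we get:

e^{tA} =
  [exp(-3*t), -6*exp(-t) + 6*exp(-3*t), 2*exp(-t) - 2*exp(-3*t)]
  [0, exp(-3*t), 0]
  [0, -3*exp(-t) + 3*exp(-3*t), exp(-t)]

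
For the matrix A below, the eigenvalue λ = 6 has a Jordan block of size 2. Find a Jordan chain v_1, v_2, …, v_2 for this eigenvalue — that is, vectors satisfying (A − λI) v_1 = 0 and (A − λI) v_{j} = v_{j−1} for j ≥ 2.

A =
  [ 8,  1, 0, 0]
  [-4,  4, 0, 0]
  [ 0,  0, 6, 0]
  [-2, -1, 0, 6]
A Jordan chain for λ = 6 of length 2:
v_1 = (2, -4, 0, -2)ᵀ
v_2 = (1, 0, 0, 0)ᵀ

Let N = A − (6)·I. We want v_2 with N^2 v_2 = 0 but N^1 v_2 ≠ 0; then v_{j-1} := N · v_j for j = 2, …, 2.

Pick v_2 = (1, 0, 0, 0)ᵀ.
Then v_1 = N · v_2 = (2, -4, 0, -2)ᵀ.

Sanity check: (A − (6)·I) v_1 = (0, 0, 0, 0)ᵀ = 0. ✓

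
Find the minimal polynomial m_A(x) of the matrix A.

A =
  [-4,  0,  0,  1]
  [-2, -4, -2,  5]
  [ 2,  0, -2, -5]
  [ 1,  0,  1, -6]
x^3 + 12*x^2 + 48*x + 64

The characteristic polynomial is χ_A(x) = (x + 4)^4, so the eigenvalues are known. The minimal polynomial is
  m_A(x) = Π_λ (x − λ)^{k_λ}
where k_λ is the size of the *largest* Jordan block for λ (equivalently, the smallest k with (A − λI)^k v = 0 for every generalised eigenvector v of λ).

  λ = -4: largest Jordan block has size 3, contributing (x + 4)^3

So m_A(x) = (x + 4)^3 = x^3 + 12*x^2 + 48*x + 64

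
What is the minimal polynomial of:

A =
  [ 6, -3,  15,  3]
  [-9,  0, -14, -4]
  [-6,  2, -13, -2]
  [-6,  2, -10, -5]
x^3 + 9*x^2 + 27*x + 27

The characteristic polynomial is χ_A(x) = (x + 3)^4, so the eigenvalues are known. The minimal polynomial is
  m_A(x) = Π_λ (x − λ)^{k_λ}
where k_λ is the size of the *largest* Jordan block for λ (equivalently, the smallest k with (A − λI)^k v = 0 for every generalised eigenvector v of λ).

  λ = -3: largest Jordan block has size 3, contributing (x + 3)^3

So m_A(x) = (x + 3)^3 = x^3 + 9*x^2 + 27*x + 27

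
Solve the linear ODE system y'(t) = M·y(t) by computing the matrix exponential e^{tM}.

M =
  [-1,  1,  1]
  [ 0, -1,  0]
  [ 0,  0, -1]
e^{tM} =
  [exp(-t), t*exp(-t), t*exp(-t)]
  [0, exp(-t), 0]
  [0, 0, exp(-t)]

Strategy: write M = P · J · P⁻¹ where J is a Jordan canonical form, so e^{tM} = P · e^{tJ} · P⁻¹, and e^{tJ} can be computed block-by-block.

M has Jordan form
J =
  [-1,  1,  0]
  [ 0, -1,  0]
  [ 0,  0, -1]
(up to reordering of blocks).

Per-block formulas:
  For a 2×2 Jordan block J_2(-1): exp(t · J_2(-1)) = e^(-1t)·(I + t·N), where N is the 2×2 nilpotent shift.
  For a 1×1 block at λ = -1: exp(t · [-1]) = [e^(-1t)].

After assembling e^{tJ} and conjugating by P, we get:

e^{tM} =
  [exp(-t), t*exp(-t), t*exp(-t)]
  [0, exp(-t), 0]
  [0, 0, exp(-t)]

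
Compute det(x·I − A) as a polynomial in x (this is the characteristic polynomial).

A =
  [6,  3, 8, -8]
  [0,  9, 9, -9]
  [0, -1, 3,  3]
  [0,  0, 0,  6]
x^4 - 24*x^3 + 216*x^2 - 864*x + 1296

Expanding det(x·I − A) (e.g. by cofactor expansion or by noting that A is similar to its Jordan form J, which has the same characteristic polynomial as A) gives
  χ_A(x) = x^4 - 24*x^3 + 216*x^2 - 864*x + 1296
which factors as (x - 6)^4. The eigenvalues (with algebraic multiplicities) are λ = 6 with multiplicity 4.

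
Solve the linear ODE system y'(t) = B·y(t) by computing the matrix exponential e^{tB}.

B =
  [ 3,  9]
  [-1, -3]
e^{tB} =
  [3*t + 1, 9*t]
  [-t, 1 - 3*t]

Strategy: write B = P · J · P⁻¹ where J is a Jordan canonical form, so e^{tB} = P · e^{tJ} · P⁻¹, and e^{tJ} can be computed block-by-block.

B has Jordan form
J =
  [0, 1]
  [0, 0]
(up to reordering of blocks).

Per-block formulas:
  For a 2×2 Jordan block J_2(0): exp(t · J_2(0)) = e^(0t)·(I + t·N), where N is the 2×2 nilpotent shift.

After assembling e^{tJ} and conjugating by P, we get:

e^{tB} =
  [3*t + 1, 9*t]
  [-t, 1 - 3*t]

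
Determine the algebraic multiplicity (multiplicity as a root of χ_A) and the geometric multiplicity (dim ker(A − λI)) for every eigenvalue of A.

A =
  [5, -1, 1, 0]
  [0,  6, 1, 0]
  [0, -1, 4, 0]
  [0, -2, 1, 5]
λ = 5: alg = 4, geom = 2

Step 1 — factor the characteristic polynomial to read off the algebraic multiplicities:
  χ_A(x) = (x - 5)^4

Step 2 — compute geometric multiplicities via the rank-nullity identity g(λ) = n − rank(A − λI):
  rank(A − (5)·I) = 2, so dim ker(A − (5)·I) = n − 2 = 2

Summary:
  λ = 5: algebraic multiplicity = 4, geometric multiplicity = 2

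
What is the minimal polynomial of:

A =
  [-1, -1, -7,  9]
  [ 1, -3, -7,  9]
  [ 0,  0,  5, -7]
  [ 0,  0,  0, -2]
x^3 - x^2 - 16*x - 20

The characteristic polynomial is χ_A(x) = (x - 5)*(x + 2)^3, so the eigenvalues are known. The minimal polynomial is
  m_A(x) = Π_λ (x − λ)^{k_λ}
where k_λ is the size of the *largest* Jordan block for λ (equivalently, the smallest k with (A − λI)^k v = 0 for every generalised eigenvector v of λ).

  λ = -2: largest Jordan block has size 2, contributing (x + 2)^2
  λ = 5: largest Jordan block has size 1, contributing (x − 5)

So m_A(x) = (x - 5)*(x + 2)^2 = x^3 - x^2 - 16*x - 20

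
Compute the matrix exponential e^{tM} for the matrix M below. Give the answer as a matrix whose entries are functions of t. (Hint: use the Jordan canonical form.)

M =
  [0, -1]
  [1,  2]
e^{tM} =
  [-t*exp(t) + exp(t), -t*exp(t)]
  [t*exp(t), t*exp(t) + exp(t)]

Strategy: write M = P · J · P⁻¹ where J is a Jordan canonical form, so e^{tM} = P · e^{tJ} · P⁻¹, and e^{tJ} can be computed block-by-block.

M has Jordan form
J =
  [1, 1]
  [0, 1]
(up to reordering of blocks).

Per-block formulas:
  For a 2×2 Jordan block J_2(1): exp(t · J_2(1)) = e^(1t)·(I + t·N), where N is the 2×2 nilpotent shift.

After assembling e^{tJ} and conjugating by P, we get:

e^{tM} =
  [-t*exp(t) + exp(t), -t*exp(t)]
  [t*exp(t), t*exp(t) + exp(t)]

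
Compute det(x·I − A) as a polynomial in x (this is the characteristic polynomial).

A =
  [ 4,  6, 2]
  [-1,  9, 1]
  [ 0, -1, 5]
x^3 - 18*x^2 + 108*x - 216

Expanding det(x·I − A) (e.g. by cofactor expansion or by noting that A is similar to its Jordan form J, which has the same characteristic polynomial as A) gives
  χ_A(x) = x^3 - 18*x^2 + 108*x - 216
which factors as (x - 6)^3. The eigenvalues (with algebraic multiplicities) are λ = 6 with multiplicity 3.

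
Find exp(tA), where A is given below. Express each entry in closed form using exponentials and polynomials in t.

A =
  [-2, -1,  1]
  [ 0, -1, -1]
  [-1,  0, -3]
e^{tA} =
  [-t^2*exp(-2*t)/2 + exp(-2*t), -t^2*exp(-2*t)/2 - t*exp(-2*t), t*exp(-2*t)]
  [t^2*exp(-2*t)/2, t^2*exp(-2*t)/2 + t*exp(-2*t) + exp(-2*t), -t*exp(-2*t)]
  [t^2*exp(-2*t)/2 - t*exp(-2*t), t^2*exp(-2*t)/2, -t*exp(-2*t) + exp(-2*t)]

Strategy: write A = P · J · P⁻¹ where J is a Jordan canonical form, so e^{tA} = P · e^{tJ} · P⁻¹, and e^{tJ} can be computed block-by-block.

A has Jordan form
J =
  [-2,  1,  0]
  [ 0, -2,  1]
  [ 0,  0, -2]
(up to reordering of blocks).

Per-block formulas:
  For a 3×3 Jordan block J_3(-2): exp(t · J_3(-2)) = e^(-2t)·(I + t·N + (t^2/2)·N^2), where N is the 3×3 nilpotent shift.

After assembling e^{tJ} and conjugating by P, we get:

e^{tA} =
  [-t^2*exp(-2*t)/2 + exp(-2*t), -t^2*exp(-2*t)/2 - t*exp(-2*t), t*exp(-2*t)]
  [t^2*exp(-2*t)/2, t^2*exp(-2*t)/2 + t*exp(-2*t) + exp(-2*t), -t*exp(-2*t)]
  [t^2*exp(-2*t)/2 - t*exp(-2*t), t^2*exp(-2*t)/2, -t*exp(-2*t) + exp(-2*t)]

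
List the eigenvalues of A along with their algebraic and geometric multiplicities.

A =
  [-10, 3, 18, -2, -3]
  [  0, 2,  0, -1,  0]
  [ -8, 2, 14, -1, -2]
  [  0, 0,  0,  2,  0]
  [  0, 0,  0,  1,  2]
λ = 2: alg = 5, geom = 3

Step 1 — factor the characteristic polynomial to read off the algebraic multiplicities:
  χ_A(x) = (x - 2)^5

Step 2 — compute geometric multiplicities via the rank-nullity identity g(λ) = n − rank(A − λI):
  rank(A − (2)·I) = 2, so dim ker(A − (2)·I) = n − 2 = 3

Summary:
  λ = 2: algebraic multiplicity = 5, geometric multiplicity = 3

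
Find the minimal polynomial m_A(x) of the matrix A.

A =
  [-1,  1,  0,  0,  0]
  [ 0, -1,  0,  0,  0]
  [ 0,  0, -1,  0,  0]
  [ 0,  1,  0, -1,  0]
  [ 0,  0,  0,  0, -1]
x^2 + 2*x + 1

The characteristic polynomial is χ_A(x) = (x + 1)^5, so the eigenvalues are known. The minimal polynomial is
  m_A(x) = Π_λ (x − λ)^{k_λ}
where k_λ is the size of the *largest* Jordan block for λ (equivalently, the smallest k with (A − λI)^k v = 0 for every generalised eigenvector v of λ).

  λ = -1: largest Jordan block has size 2, contributing (x + 1)^2

So m_A(x) = (x + 1)^2 = x^2 + 2*x + 1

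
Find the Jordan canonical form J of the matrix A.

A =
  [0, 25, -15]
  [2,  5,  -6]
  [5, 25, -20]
J_2(-5) ⊕ J_1(-5)

The characteristic polynomial is
  det(x·I − A) = x^3 + 15*x^2 + 75*x + 125 = (x + 5)^3

Eigenvalues and multiplicities (the geometric multiplicity of λ is n − rank(A − λI), which equals the number of Jordan blocks for λ):
  λ = -5: algebraic multiplicity = 3, geometric multiplicity = 2

Determining the block sizes for each eigenvalue:
  λ = -5: 2 blocks summing to 3 forces exactly one block of size 2 and the rest size 1 → block sizes [2, 1]

Assembling the blocks gives a Jordan form
J =
  [-5,  1,  0]
  [ 0, -5,  0]
  [ 0,  0, -5]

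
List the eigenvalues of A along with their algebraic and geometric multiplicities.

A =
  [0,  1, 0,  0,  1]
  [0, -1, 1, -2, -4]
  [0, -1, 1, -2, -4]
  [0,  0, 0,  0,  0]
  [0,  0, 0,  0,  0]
λ = 0: alg = 5, geom = 3

Step 1 — factor the characteristic polynomial to read off the algebraic multiplicities:
  χ_A(x) = x^5

Step 2 — compute geometric multiplicities via the rank-nullity identity g(λ) = n − rank(A − λI):
  rank(A − (0)·I) = 2, so dim ker(A − (0)·I) = n − 2 = 3

Summary:
  λ = 0: algebraic multiplicity = 5, geometric multiplicity = 3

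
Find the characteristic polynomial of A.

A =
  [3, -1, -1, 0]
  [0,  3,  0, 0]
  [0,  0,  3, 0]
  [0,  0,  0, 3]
x^4 - 12*x^3 + 54*x^2 - 108*x + 81

Expanding det(x·I − A) (e.g. by cofactor expansion or by noting that A is similar to its Jordan form J, which has the same characteristic polynomial as A) gives
  χ_A(x) = x^4 - 12*x^3 + 54*x^2 - 108*x + 81
which factors as (x - 3)^4. The eigenvalues (with algebraic multiplicities) are λ = 3 with multiplicity 4.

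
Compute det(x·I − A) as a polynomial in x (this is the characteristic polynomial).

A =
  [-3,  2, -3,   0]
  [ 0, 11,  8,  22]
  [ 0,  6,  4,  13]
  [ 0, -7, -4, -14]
x^4 + 2*x^3 - 11*x^2 - 12*x + 36

Expanding det(x·I − A) (e.g. by cofactor expansion or by noting that A is similar to its Jordan form J, which has the same characteristic polynomial as A) gives
  χ_A(x) = x^4 + 2*x^3 - 11*x^2 - 12*x + 36
which factors as (x - 2)^2*(x + 3)^2. The eigenvalues (with algebraic multiplicities) are λ = -3 with multiplicity 2, λ = 2 with multiplicity 2.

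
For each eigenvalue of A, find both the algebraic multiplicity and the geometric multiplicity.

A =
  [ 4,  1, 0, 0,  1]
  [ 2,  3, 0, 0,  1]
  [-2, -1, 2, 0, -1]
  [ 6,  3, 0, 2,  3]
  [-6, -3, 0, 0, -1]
λ = 2: alg = 5, geom = 4

Step 1 — factor the characteristic polynomial to read off the algebraic multiplicities:
  χ_A(x) = (x - 2)^5

Step 2 — compute geometric multiplicities via the rank-nullity identity g(λ) = n − rank(A − λI):
  rank(A − (2)·I) = 1, so dim ker(A − (2)·I) = n − 1 = 4

Summary:
  λ = 2: algebraic multiplicity = 5, geometric multiplicity = 4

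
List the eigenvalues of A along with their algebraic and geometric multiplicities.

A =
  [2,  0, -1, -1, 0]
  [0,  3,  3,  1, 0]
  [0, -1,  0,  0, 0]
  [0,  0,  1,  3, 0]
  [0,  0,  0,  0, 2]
λ = 2: alg = 5, geom = 3

Step 1 — factor the characteristic polynomial to read off the algebraic multiplicities:
  χ_A(x) = (x - 2)^5

Step 2 — compute geometric multiplicities via the rank-nullity identity g(λ) = n − rank(A − λI):
  rank(A − (2)·I) = 2, so dim ker(A − (2)·I) = n − 2 = 3

Summary:
  λ = 2: algebraic multiplicity = 5, geometric multiplicity = 3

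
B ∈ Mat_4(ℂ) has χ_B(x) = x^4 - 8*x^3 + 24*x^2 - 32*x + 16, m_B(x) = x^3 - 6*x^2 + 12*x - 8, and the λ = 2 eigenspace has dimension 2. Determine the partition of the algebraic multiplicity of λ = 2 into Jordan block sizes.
Block sizes for λ = 2: [3, 1]

Step 1 — from the characteristic polynomial, algebraic multiplicity of λ = 2 is 4. From dim ker(B − (2)·I) = 2, there are exactly 2 Jordan blocks for λ = 2.
Step 2 — from the minimal polynomial, the factor (x − 2)^3 tells us the largest block for λ = 2 has size 3.
Step 3 — with total size 4, 2 blocks, and largest block 3, the block sizes (in nonincreasing order) are [3, 1].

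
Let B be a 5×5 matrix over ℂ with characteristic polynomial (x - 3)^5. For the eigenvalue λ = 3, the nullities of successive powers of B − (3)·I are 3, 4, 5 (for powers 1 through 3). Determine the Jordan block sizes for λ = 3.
Block sizes for λ = 3: [3, 1, 1]

From the dimensions of kernels of powers, the number of Jordan blocks of size at least j is d_j − d_{j−1} where d_j = dim ker(N^j) (with d_0 = 0). Computing the differences gives [3, 1, 1].
The number of blocks of size exactly k is (#blocks of size ≥ k) − (#blocks of size ≥ k + 1), so the partition is: 2 block(s) of size 1, 1 block(s) of size 3.
In nonincreasing order the block sizes are [3, 1, 1].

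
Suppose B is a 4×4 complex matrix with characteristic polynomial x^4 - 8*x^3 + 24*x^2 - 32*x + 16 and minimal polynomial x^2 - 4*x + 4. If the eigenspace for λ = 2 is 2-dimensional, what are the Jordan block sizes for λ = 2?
Block sizes for λ = 2: [2, 2]

Step 1 — from the characteristic polynomial, algebraic multiplicity of λ = 2 is 4. From dim ker(B − (2)·I) = 2, there are exactly 2 Jordan blocks for λ = 2.
Step 2 — from the minimal polynomial, the factor (x − 2)^2 tells us the largest block for λ = 2 has size 2.
Step 3 — with total size 4, 2 blocks, and largest block 2, the block sizes (in nonincreasing order) are [2, 2].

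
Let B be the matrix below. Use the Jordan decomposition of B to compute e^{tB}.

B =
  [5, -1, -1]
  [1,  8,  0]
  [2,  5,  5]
e^{tB} =
  [-t^2*exp(6*t) - t*exp(6*t) + exp(6*t), -3*t^2*exp(6*t) - t*exp(6*t), t^2*exp(6*t) - t*exp(6*t)]
  [t^2*exp(6*t)/2 + t*exp(6*t), 3*t^2*exp(6*t)/2 + 2*t*exp(6*t) + exp(6*t), -t^2*exp(6*t)/2]
  [t^2*exp(6*t)/2 + 2*t*exp(6*t), 3*t^2*exp(6*t)/2 + 5*t*exp(6*t), -t^2*exp(6*t)/2 - t*exp(6*t) + exp(6*t)]

Strategy: write B = P · J · P⁻¹ where J is a Jordan canonical form, so e^{tB} = P · e^{tJ} · P⁻¹, and e^{tJ} can be computed block-by-block.

B has Jordan form
J =
  [6, 1, 0]
  [0, 6, 1]
  [0, 0, 6]
(up to reordering of blocks).

Per-block formulas:
  For a 3×3 Jordan block J_3(6): exp(t · J_3(6)) = e^(6t)·(I + t·N + (t^2/2)·N^2), where N is the 3×3 nilpotent shift.

After assembling e^{tJ} and conjugating by P, we get:

e^{tB} =
  [-t^2*exp(6*t) - t*exp(6*t) + exp(6*t), -3*t^2*exp(6*t) - t*exp(6*t), t^2*exp(6*t) - t*exp(6*t)]
  [t^2*exp(6*t)/2 + t*exp(6*t), 3*t^2*exp(6*t)/2 + 2*t*exp(6*t) + exp(6*t), -t^2*exp(6*t)/2]
  [t^2*exp(6*t)/2 + 2*t*exp(6*t), 3*t^2*exp(6*t)/2 + 5*t*exp(6*t), -t^2*exp(6*t)/2 - t*exp(6*t) + exp(6*t)]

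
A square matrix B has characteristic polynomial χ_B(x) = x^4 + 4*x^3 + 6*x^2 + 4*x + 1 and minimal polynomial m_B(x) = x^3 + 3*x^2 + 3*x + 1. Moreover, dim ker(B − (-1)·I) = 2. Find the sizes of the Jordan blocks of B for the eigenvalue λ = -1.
Block sizes for λ = -1: [3, 1]

Step 1 — from the characteristic polynomial, algebraic multiplicity of λ = -1 is 4. From dim ker(B − (-1)·I) = 2, there are exactly 2 Jordan blocks for λ = -1.
Step 2 — from the minimal polynomial, the factor (x + 1)^3 tells us the largest block for λ = -1 has size 3.
Step 3 — with total size 4, 2 blocks, and largest block 3, the block sizes (in nonincreasing order) are [3, 1].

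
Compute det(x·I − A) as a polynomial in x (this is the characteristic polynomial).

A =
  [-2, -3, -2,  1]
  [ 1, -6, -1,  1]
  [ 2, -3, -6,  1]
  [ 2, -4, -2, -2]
x^4 + 16*x^3 + 96*x^2 + 256*x + 256

Expanding det(x·I − A) (e.g. by cofactor expansion or by noting that A is similar to its Jordan form J, which has the same characteristic polynomial as A) gives
  χ_A(x) = x^4 + 16*x^3 + 96*x^2 + 256*x + 256
which factors as (x + 4)^4. The eigenvalues (with algebraic multiplicities) are λ = -4 with multiplicity 4.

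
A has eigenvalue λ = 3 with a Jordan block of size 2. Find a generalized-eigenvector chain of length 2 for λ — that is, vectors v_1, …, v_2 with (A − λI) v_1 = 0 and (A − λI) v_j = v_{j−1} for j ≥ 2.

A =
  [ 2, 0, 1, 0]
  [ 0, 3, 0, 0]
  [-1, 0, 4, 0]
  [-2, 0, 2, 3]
A Jordan chain for λ = 3 of length 2:
v_1 = (-1, 0, -1, -2)ᵀ
v_2 = (1, 0, 0, 0)ᵀ

Let N = A − (3)·I. We want v_2 with N^2 v_2 = 0 but N^1 v_2 ≠ 0; then v_{j-1} := N · v_j for j = 2, …, 2.

Pick v_2 = (1, 0, 0, 0)ᵀ.
Then v_1 = N · v_2 = (-1, 0, -1, -2)ᵀ.

Sanity check: (A − (3)·I) v_1 = (0, 0, 0, 0)ᵀ = 0. ✓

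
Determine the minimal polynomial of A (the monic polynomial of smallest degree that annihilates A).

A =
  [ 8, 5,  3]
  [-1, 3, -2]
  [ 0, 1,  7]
x^3 - 18*x^2 + 108*x - 216

The characteristic polynomial is χ_A(x) = (x - 6)^3, so the eigenvalues are known. The minimal polynomial is
  m_A(x) = Π_λ (x − λ)^{k_λ}
where k_λ is the size of the *largest* Jordan block for λ (equivalently, the smallest k with (A − λI)^k v = 0 for every generalised eigenvector v of λ).

  λ = 6: largest Jordan block has size 3, contributing (x − 6)^3

So m_A(x) = (x - 6)^3 = x^3 - 18*x^2 + 108*x - 216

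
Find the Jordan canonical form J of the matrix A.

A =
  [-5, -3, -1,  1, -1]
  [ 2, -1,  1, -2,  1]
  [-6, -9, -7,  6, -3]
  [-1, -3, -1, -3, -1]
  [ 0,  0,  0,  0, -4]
J_2(-4) ⊕ J_2(-4) ⊕ J_1(-4)

The characteristic polynomial is
  det(x·I − A) = x^5 + 20*x^4 + 160*x^3 + 640*x^2 + 1280*x + 1024 = (x + 4)^5

Eigenvalues and multiplicities (the geometric multiplicity of λ is n − rank(A − λI), which equals the number of Jordan blocks for λ):
  λ = -4: algebraic multiplicity = 5, geometric multiplicity = 3

Determining the block sizes for each eigenvalue:
  λ = -4: with am = 5 and gm = 3, the partition is not yet determined (e.g. several partitions of 5 into 3 parts exist). Let N = A − (-4)·I. Computing rank(N^1) = 2, rank(N^2) = 0; the number of blocks of size ≥ j is rank(N^{j−1}) − rank(N^j), giving [3, 2]. So we have 2 block(s) of size 2, 1 block(s) of size 1 → block sizes [2, 2, 1]

Assembling the blocks gives a Jordan form
J =
  [-4,  1,  0,  0,  0]
  [ 0, -4,  0,  0,  0]
  [ 0,  0, -4,  1,  0]
  [ 0,  0,  0, -4,  0]
  [ 0,  0,  0,  0, -4]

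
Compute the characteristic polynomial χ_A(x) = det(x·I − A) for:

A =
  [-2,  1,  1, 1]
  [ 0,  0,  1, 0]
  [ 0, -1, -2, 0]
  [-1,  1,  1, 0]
x^4 + 4*x^3 + 6*x^2 + 4*x + 1

Expanding det(x·I − A) (e.g. by cofactor expansion or by noting that A is similar to its Jordan form J, which has the same characteristic polynomial as A) gives
  χ_A(x) = x^4 + 4*x^3 + 6*x^2 + 4*x + 1
which factors as (x + 1)^4. The eigenvalues (with algebraic multiplicities) are λ = -1 with multiplicity 4.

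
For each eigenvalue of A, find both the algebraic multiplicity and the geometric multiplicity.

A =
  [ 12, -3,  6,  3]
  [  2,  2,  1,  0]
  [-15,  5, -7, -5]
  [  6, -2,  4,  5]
λ = 3: alg = 4, geom = 2

Step 1 — factor the characteristic polynomial to read off the algebraic multiplicities:
  χ_A(x) = (x - 3)^4

Step 2 — compute geometric multiplicities via the rank-nullity identity g(λ) = n − rank(A − λI):
  rank(A − (3)·I) = 2, so dim ker(A − (3)·I) = n − 2 = 2

Summary:
  λ = 3: algebraic multiplicity = 4, geometric multiplicity = 2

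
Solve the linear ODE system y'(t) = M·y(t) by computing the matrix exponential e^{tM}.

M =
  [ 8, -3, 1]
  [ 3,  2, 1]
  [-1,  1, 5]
e^{tM} =
  [-t^2*exp(5*t)/2 + 3*t*exp(5*t) + exp(5*t), t^2*exp(5*t)/2 - 3*t*exp(5*t), t*exp(5*t)]
  [-t^2*exp(5*t)/2 + 3*t*exp(5*t), t^2*exp(5*t)/2 - 3*t*exp(5*t) + exp(5*t), t*exp(5*t)]
  [-t*exp(5*t), t*exp(5*t), exp(5*t)]

Strategy: write M = P · J · P⁻¹ where J is a Jordan canonical form, so e^{tM} = P · e^{tJ} · P⁻¹, and e^{tJ} can be computed block-by-block.

M has Jordan form
J =
  [5, 1, 0]
  [0, 5, 1]
  [0, 0, 5]
(up to reordering of blocks).

Per-block formulas:
  For a 3×3 Jordan block J_3(5): exp(t · J_3(5)) = e^(5t)·(I + t·N + (t^2/2)·N^2), where N is the 3×3 nilpotent shift.

After assembling e^{tJ} and conjugating by P, we get:

e^{tM} =
  [-t^2*exp(5*t)/2 + 3*t*exp(5*t) + exp(5*t), t^2*exp(5*t)/2 - 3*t*exp(5*t), t*exp(5*t)]
  [-t^2*exp(5*t)/2 + 3*t*exp(5*t), t^2*exp(5*t)/2 - 3*t*exp(5*t) + exp(5*t), t*exp(5*t)]
  [-t*exp(5*t), t*exp(5*t), exp(5*t)]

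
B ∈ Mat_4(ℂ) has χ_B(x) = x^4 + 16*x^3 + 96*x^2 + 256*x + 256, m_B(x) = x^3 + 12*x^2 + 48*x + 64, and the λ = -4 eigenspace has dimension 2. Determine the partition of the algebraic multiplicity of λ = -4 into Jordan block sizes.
Block sizes for λ = -4: [3, 1]

Step 1 — from the characteristic polynomial, algebraic multiplicity of λ = -4 is 4. From dim ker(B − (-4)·I) = 2, there are exactly 2 Jordan blocks for λ = -4.
Step 2 — from the minimal polynomial, the factor (x + 4)^3 tells us the largest block for λ = -4 has size 3.
Step 3 — with total size 4, 2 blocks, and largest block 3, the block sizes (in nonincreasing order) are [3, 1].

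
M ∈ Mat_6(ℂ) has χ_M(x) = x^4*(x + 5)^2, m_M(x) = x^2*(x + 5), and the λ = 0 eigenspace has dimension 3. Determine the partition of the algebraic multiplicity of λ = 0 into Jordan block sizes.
Block sizes for λ = 0: [2, 1, 1]

Step 1 — from the characteristic polynomial, algebraic multiplicity of λ = 0 is 4. From dim ker(M − (0)·I) = 3, there are exactly 3 Jordan blocks for λ = 0.
Step 2 — from the minimal polynomial, the factor (x − 0)^2 tells us the largest block for λ = 0 has size 2.
Step 3 — with total size 4, 3 blocks, and largest block 2, the block sizes (in nonincreasing order) are [2, 1, 1].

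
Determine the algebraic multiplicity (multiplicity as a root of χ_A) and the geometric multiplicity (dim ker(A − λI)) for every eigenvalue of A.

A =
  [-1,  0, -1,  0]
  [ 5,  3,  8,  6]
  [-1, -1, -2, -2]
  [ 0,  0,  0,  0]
λ = 0: alg = 4, geom = 2

Step 1 — factor the characteristic polynomial to read off the algebraic multiplicities:
  χ_A(x) = x^4

Step 2 — compute geometric multiplicities via the rank-nullity identity g(λ) = n − rank(A − λI):
  rank(A − (0)·I) = 2, so dim ker(A − (0)·I) = n − 2 = 2

Summary:
  λ = 0: algebraic multiplicity = 4, geometric multiplicity = 2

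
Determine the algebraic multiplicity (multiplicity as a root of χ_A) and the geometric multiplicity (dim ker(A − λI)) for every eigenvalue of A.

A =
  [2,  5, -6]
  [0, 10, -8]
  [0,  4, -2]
λ = 2: alg = 2, geom = 1; λ = 6: alg = 1, geom = 1

Step 1 — factor the characteristic polynomial to read off the algebraic multiplicities:
  χ_A(x) = (x - 6)*(x - 2)^2

Step 2 — compute geometric multiplicities via the rank-nullity identity g(λ) = n − rank(A − λI):
  rank(A − (2)·I) = 2, so dim ker(A − (2)·I) = n − 2 = 1
  rank(A − (6)·I) = 2, so dim ker(A − (6)·I) = n − 2 = 1

Summary:
  λ = 2: algebraic multiplicity = 2, geometric multiplicity = 1
  λ = 6: algebraic multiplicity = 1, geometric multiplicity = 1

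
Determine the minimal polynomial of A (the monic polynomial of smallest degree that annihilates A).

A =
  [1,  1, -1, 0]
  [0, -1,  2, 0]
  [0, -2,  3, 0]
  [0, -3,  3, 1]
x^2 - 2*x + 1

The characteristic polynomial is χ_A(x) = (x - 1)^4, so the eigenvalues are known. The minimal polynomial is
  m_A(x) = Π_λ (x − λ)^{k_λ}
where k_λ is the size of the *largest* Jordan block for λ (equivalently, the smallest k with (A − λI)^k v = 0 for every generalised eigenvector v of λ).

  λ = 1: largest Jordan block has size 2, contributing (x − 1)^2

So m_A(x) = (x - 1)^2 = x^2 - 2*x + 1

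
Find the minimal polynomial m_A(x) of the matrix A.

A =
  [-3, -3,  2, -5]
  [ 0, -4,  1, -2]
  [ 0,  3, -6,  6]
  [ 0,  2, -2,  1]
x^3 + 9*x^2 + 27*x + 27

The characteristic polynomial is χ_A(x) = (x + 3)^4, so the eigenvalues are known. The minimal polynomial is
  m_A(x) = Π_λ (x − λ)^{k_λ}
where k_λ is the size of the *largest* Jordan block for λ (equivalently, the smallest k with (A − λI)^k v = 0 for every generalised eigenvector v of λ).

  λ = -3: largest Jordan block has size 3, contributing (x + 3)^3

So m_A(x) = (x + 3)^3 = x^3 + 9*x^2 + 27*x + 27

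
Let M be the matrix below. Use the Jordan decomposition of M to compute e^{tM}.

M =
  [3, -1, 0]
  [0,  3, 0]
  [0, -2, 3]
e^{tM} =
  [exp(3*t), -t*exp(3*t), 0]
  [0, exp(3*t), 0]
  [0, -2*t*exp(3*t), exp(3*t)]

Strategy: write M = P · J · P⁻¹ where J is a Jordan canonical form, so e^{tM} = P · e^{tJ} · P⁻¹, and e^{tJ} can be computed block-by-block.

M has Jordan form
J =
  [3, 1, 0]
  [0, 3, 0]
  [0, 0, 3]
(up to reordering of blocks).

Per-block formulas:
  For a 1×1 block at λ = 3: exp(t · [3]) = [e^(3t)].
  For a 2×2 Jordan block J_2(3): exp(t · J_2(3)) = e^(3t)·(I + t·N), where N is the 2×2 nilpotent shift.

After assembling e^{tJ} and conjugating by P, we get:

e^{tM} =
  [exp(3*t), -t*exp(3*t), 0]
  [0, exp(3*t), 0]
  [0, -2*t*exp(3*t), exp(3*t)]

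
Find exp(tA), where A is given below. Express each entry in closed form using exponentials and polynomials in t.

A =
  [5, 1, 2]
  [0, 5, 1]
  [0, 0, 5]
e^{tA} =
  [exp(5*t), t*exp(5*t), t^2*exp(5*t)/2 + 2*t*exp(5*t)]
  [0, exp(5*t), t*exp(5*t)]
  [0, 0, exp(5*t)]

Strategy: write A = P · J · P⁻¹ where J is a Jordan canonical form, so e^{tA} = P · e^{tJ} · P⁻¹, and e^{tJ} can be computed block-by-block.

A has Jordan form
J =
  [5, 1, 0]
  [0, 5, 1]
  [0, 0, 5]
(up to reordering of blocks).

Per-block formulas:
  For a 3×3 Jordan block J_3(5): exp(t · J_3(5)) = e^(5t)·(I + t·N + (t^2/2)·N^2), where N is the 3×3 nilpotent shift.

After assembling e^{tJ} and conjugating by P, we get:

e^{tA} =
  [exp(5*t), t*exp(5*t), t^2*exp(5*t)/2 + 2*t*exp(5*t)]
  [0, exp(5*t), t*exp(5*t)]
  [0, 0, exp(5*t)]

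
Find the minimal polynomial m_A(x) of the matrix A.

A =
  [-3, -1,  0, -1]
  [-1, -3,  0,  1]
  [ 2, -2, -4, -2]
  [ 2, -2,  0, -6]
x^2 + 8*x + 16

The characteristic polynomial is χ_A(x) = (x + 4)^4, so the eigenvalues are known. The minimal polynomial is
  m_A(x) = Π_λ (x − λ)^{k_λ}
where k_λ is the size of the *largest* Jordan block for λ (equivalently, the smallest k with (A − λI)^k v = 0 for every generalised eigenvector v of λ).

  λ = -4: largest Jordan block has size 2, contributing (x + 4)^2

So m_A(x) = (x + 4)^2 = x^2 + 8*x + 16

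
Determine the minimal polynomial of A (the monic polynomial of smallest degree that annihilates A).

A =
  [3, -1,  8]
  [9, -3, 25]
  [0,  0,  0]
x^3

The characteristic polynomial is χ_A(x) = x^3, so the eigenvalues are known. The minimal polynomial is
  m_A(x) = Π_λ (x − λ)^{k_λ}
where k_λ is the size of the *largest* Jordan block for λ (equivalently, the smallest k with (A − λI)^k v = 0 for every generalised eigenvector v of λ).

  λ = 0: largest Jordan block has size 3, contributing (x − 0)^3

So m_A(x) = x^3 = x^3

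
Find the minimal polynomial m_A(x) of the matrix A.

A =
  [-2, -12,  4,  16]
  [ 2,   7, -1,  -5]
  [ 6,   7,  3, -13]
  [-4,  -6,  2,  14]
x^3 - 16*x^2 + 84*x - 144

The characteristic polynomial is χ_A(x) = (x - 6)^3*(x - 4), so the eigenvalues are known. The minimal polynomial is
  m_A(x) = Π_λ (x − λ)^{k_λ}
where k_λ is the size of the *largest* Jordan block for λ (equivalently, the smallest k with (A − λI)^k v = 0 for every generalised eigenvector v of λ).

  λ = 4: largest Jordan block has size 1, contributing (x − 4)
  λ = 6: largest Jordan block has size 2, contributing (x − 6)^2

So m_A(x) = (x - 6)^2*(x - 4) = x^3 - 16*x^2 + 84*x - 144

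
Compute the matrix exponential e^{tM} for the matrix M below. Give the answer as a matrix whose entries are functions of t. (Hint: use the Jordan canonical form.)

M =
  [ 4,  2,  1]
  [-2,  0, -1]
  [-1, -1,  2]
e^{tM} =
  [-t^2*exp(2*t)/2 + 2*t*exp(2*t) + exp(2*t), -t^2*exp(2*t)/2 + 2*t*exp(2*t), t*exp(2*t)]
  [t^2*exp(2*t)/2 - 2*t*exp(2*t), t^2*exp(2*t)/2 - 2*t*exp(2*t) + exp(2*t), -t*exp(2*t)]
  [-t*exp(2*t), -t*exp(2*t), exp(2*t)]

Strategy: write M = P · J · P⁻¹ where J is a Jordan canonical form, so e^{tM} = P · e^{tJ} · P⁻¹, and e^{tJ} can be computed block-by-block.

M has Jordan form
J =
  [2, 1, 0]
  [0, 2, 1]
  [0, 0, 2]
(up to reordering of blocks).

Per-block formulas:
  For a 3×3 Jordan block J_3(2): exp(t · J_3(2)) = e^(2t)·(I + t·N + (t^2/2)·N^2), where N is the 3×3 nilpotent shift.

After assembling e^{tJ} and conjugating by P, we get:

e^{tM} =
  [-t^2*exp(2*t)/2 + 2*t*exp(2*t) + exp(2*t), -t^2*exp(2*t)/2 + 2*t*exp(2*t), t*exp(2*t)]
  [t^2*exp(2*t)/2 - 2*t*exp(2*t), t^2*exp(2*t)/2 - 2*t*exp(2*t) + exp(2*t), -t*exp(2*t)]
  [-t*exp(2*t), -t*exp(2*t), exp(2*t)]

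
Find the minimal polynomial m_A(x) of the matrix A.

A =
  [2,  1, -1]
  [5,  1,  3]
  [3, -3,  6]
x^3 - 9*x^2 + 27*x - 27

The characteristic polynomial is χ_A(x) = (x - 3)^3, so the eigenvalues are known. The minimal polynomial is
  m_A(x) = Π_λ (x − λ)^{k_λ}
where k_λ is the size of the *largest* Jordan block for λ (equivalently, the smallest k with (A − λI)^k v = 0 for every generalised eigenvector v of λ).

  λ = 3: largest Jordan block has size 3, contributing (x − 3)^3

So m_A(x) = (x - 3)^3 = x^3 - 9*x^2 + 27*x - 27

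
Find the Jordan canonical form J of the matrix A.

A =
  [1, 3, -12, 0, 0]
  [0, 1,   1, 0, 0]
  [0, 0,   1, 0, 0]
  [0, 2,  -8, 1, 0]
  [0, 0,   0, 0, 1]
J_3(1) ⊕ J_1(1) ⊕ J_1(1)

The characteristic polynomial is
  det(x·I − A) = x^5 - 5*x^4 + 10*x^3 - 10*x^2 + 5*x - 1 = (x - 1)^5

Eigenvalues and multiplicities (the geometric multiplicity of λ is n − rank(A − λI), which equals the number of Jordan blocks for λ):
  λ = 1: algebraic multiplicity = 5, geometric multiplicity = 3

Determining the block sizes for each eigenvalue:
  λ = 1: with am = 5 and gm = 3, the partition is not yet determined (e.g. several partitions of 5 into 3 parts exist). Let N = A − (1)·I. Computing rank(N^1) = 2, rank(N^2) = 1, rank(N^3) = 0; the number of blocks of size ≥ j is rank(N^{j−1}) − rank(N^j), giving [3, 1, 1]. So we have 1 block(s) of size 3, 2 block(s) of size 1 → block sizes [3, 1, 1]

Assembling the blocks gives a Jordan form
J =
  [1, 1, 0, 0, 0]
  [0, 1, 1, 0, 0]
  [0, 0, 1, 0, 0]
  [0, 0, 0, 1, 0]
  [0, 0, 0, 0, 1]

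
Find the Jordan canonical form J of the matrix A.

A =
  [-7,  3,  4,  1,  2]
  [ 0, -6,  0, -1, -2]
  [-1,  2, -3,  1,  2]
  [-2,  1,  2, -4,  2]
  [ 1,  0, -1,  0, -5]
J_3(-5) ⊕ J_2(-5)

The characteristic polynomial is
  det(x·I − A) = x^5 + 25*x^4 + 250*x^3 + 1250*x^2 + 3125*x + 3125 = (x + 5)^5

Eigenvalues and multiplicities (the geometric multiplicity of λ is n − rank(A − λI), which equals the number of Jordan blocks for λ):
  λ = -5: algebraic multiplicity = 5, geometric multiplicity = 2

Determining the block sizes for each eigenvalue:
  λ = -5: with am = 5 and gm = 2, the partition is not yet determined (e.g. several partitions of 5 into 2 parts exist). Let N = A − (-5)·I. Computing rank(N^1) = 3, rank(N^2) = 1, rank(N^3) = 0; the number of blocks of size ≥ j is rank(N^{j−1}) − rank(N^j), giving [2, 2, 1]. So we have 1 block(s) of size 3, 1 block(s) of size 2 → block sizes [3, 2]

Assembling the blocks gives a Jordan form
J =
  [-5,  1,  0,  0,  0]
  [ 0, -5,  1,  0,  0]
  [ 0,  0, -5,  0,  0]
  [ 0,  0,  0, -5,  1]
  [ 0,  0,  0,  0, -5]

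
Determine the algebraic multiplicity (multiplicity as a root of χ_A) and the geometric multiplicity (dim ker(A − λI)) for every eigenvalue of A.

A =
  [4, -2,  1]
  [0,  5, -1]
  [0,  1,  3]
λ = 4: alg = 3, geom = 1

Step 1 — factor the characteristic polynomial to read off the algebraic multiplicities:
  χ_A(x) = (x - 4)^3

Step 2 — compute geometric multiplicities via the rank-nullity identity g(λ) = n − rank(A − λI):
  rank(A − (4)·I) = 2, so dim ker(A − (4)·I) = n − 2 = 1

Summary:
  λ = 4: algebraic multiplicity = 3, geometric multiplicity = 1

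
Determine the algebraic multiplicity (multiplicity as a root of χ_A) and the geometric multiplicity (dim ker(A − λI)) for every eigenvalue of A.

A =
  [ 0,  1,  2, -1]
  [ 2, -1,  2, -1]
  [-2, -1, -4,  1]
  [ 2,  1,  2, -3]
λ = -2: alg = 4, geom = 3

Step 1 — factor the characteristic polynomial to read off the algebraic multiplicities:
  χ_A(x) = (x + 2)^4

Step 2 — compute geometric multiplicities via the rank-nullity identity g(λ) = n − rank(A − λI):
  rank(A − (-2)·I) = 1, so dim ker(A − (-2)·I) = n − 1 = 3

Summary:
  λ = -2: algebraic multiplicity = 4, geometric multiplicity = 3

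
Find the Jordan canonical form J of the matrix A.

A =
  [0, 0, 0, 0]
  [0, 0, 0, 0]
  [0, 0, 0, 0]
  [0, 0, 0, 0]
J_1(0) ⊕ J_1(0) ⊕ J_1(0) ⊕ J_1(0)

The characteristic polynomial is
  det(x·I − A) = x^4

Eigenvalues and multiplicities (the geometric multiplicity of λ is n − rank(A − λI), which equals the number of Jordan blocks for λ):
  λ = 0: algebraic multiplicity = 4, geometric multiplicity = 4

Determining the block sizes for each eigenvalue:
  λ = 0: gm = am = 4, so every block has size 1 → block sizes [1, 1, 1, 1]

Assembling the blocks gives a Jordan form
J =
  [0, 0, 0, 0]
  [0, 0, 0, 0]
  [0, 0, 0, 0]
  [0, 0, 0, 0]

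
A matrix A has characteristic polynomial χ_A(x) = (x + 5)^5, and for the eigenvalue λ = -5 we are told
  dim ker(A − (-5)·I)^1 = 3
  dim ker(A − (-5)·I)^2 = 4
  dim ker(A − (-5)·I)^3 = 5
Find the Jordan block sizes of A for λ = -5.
Block sizes for λ = -5: [3, 1, 1]

From the dimensions of kernels of powers, the number of Jordan blocks of size at least j is d_j − d_{j−1} where d_j = dim ker(N^j) (with d_0 = 0). Computing the differences gives [3, 1, 1].
The number of blocks of size exactly k is (#blocks of size ≥ k) − (#blocks of size ≥ k + 1), so the partition is: 2 block(s) of size 1, 1 block(s) of size 3.
In nonincreasing order the block sizes are [3, 1, 1].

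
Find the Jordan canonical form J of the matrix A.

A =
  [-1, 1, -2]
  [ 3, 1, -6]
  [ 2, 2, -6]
J_2(-2) ⊕ J_1(-2)

The characteristic polynomial is
  det(x·I − A) = x^3 + 6*x^2 + 12*x + 8 = (x + 2)^3

Eigenvalues and multiplicities (the geometric multiplicity of λ is n − rank(A − λI), which equals the number of Jordan blocks for λ):
  λ = -2: algebraic multiplicity = 3, geometric multiplicity = 2

Determining the block sizes for each eigenvalue:
  λ = -2: 2 blocks summing to 3 forces exactly one block of size 2 and the rest size 1 → block sizes [2, 1]

Assembling the blocks gives a Jordan form
J =
  [-2,  1,  0]
  [ 0, -2,  0]
  [ 0,  0, -2]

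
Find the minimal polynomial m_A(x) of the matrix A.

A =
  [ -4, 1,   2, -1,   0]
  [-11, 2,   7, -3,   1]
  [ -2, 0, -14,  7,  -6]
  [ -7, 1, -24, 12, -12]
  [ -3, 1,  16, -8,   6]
x^4 - 3*x^3 - 15*x^2 - 17*x - 6

The characteristic polynomial is χ_A(x) = (x - 6)*(x + 1)^4, so the eigenvalues are known. The minimal polynomial is
  m_A(x) = Π_λ (x − λ)^{k_λ}
where k_λ is the size of the *largest* Jordan block for λ (equivalently, the smallest k with (A − λI)^k v = 0 for every generalised eigenvector v of λ).

  λ = -1: largest Jordan block has size 3, contributing (x + 1)^3
  λ = 6: largest Jordan block has size 1, contributing (x − 6)

So m_A(x) = (x - 6)*(x + 1)^3 = x^4 - 3*x^3 - 15*x^2 - 17*x - 6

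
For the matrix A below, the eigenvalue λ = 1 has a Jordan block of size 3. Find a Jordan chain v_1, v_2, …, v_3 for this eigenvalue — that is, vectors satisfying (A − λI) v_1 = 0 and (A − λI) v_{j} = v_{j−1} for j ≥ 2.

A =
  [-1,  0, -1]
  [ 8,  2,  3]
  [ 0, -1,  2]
A Jordan chain for λ = 1 of length 3:
v_1 = (4, -8, -8)ᵀ
v_2 = (-2, 8, 0)ᵀ
v_3 = (1, 0, 0)ᵀ

Let N = A − (1)·I. We want v_3 with N^3 v_3 = 0 but N^2 v_3 ≠ 0; then v_{j-1} := N · v_j for j = 3, …, 2.

Pick v_3 = (1, 0, 0)ᵀ.
Then v_2 = N · v_3 = (-2, 8, 0)ᵀ.
Then v_1 = N · v_2 = (4, -8, -8)ᵀ.

Sanity check: (A − (1)·I) v_1 = (0, 0, 0)ᵀ = 0. ✓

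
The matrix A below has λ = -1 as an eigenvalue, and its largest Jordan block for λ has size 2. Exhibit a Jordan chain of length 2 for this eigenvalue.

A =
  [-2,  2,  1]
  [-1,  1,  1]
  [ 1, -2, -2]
A Jordan chain for λ = -1 of length 2:
v_1 = (-1, -1, 1)ᵀ
v_2 = (1, 0, 0)ᵀ

Let N = A − (-1)·I. We want v_2 with N^2 v_2 = 0 but N^1 v_2 ≠ 0; then v_{j-1} := N · v_j for j = 2, …, 2.

Pick v_2 = (1, 0, 0)ᵀ.
Then v_1 = N · v_2 = (-1, -1, 1)ᵀ.

Sanity check: (A − (-1)·I) v_1 = (0, 0, 0)ᵀ = 0. ✓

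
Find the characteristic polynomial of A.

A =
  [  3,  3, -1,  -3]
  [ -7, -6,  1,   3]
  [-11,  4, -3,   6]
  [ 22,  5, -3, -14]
x^4 + 20*x^3 + 150*x^2 + 500*x + 625

Expanding det(x·I − A) (e.g. by cofactor expansion or by noting that A is similar to its Jordan form J, which has the same characteristic polynomial as A) gives
  χ_A(x) = x^4 + 20*x^3 + 150*x^2 + 500*x + 625
which factors as (x + 5)^4. The eigenvalues (with algebraic multiplicities) are λ = -5 with multiplicity 4.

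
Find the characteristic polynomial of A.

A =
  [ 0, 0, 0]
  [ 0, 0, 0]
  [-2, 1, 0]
x^3

Expanding det(x·I − A) (e.g. by cofactor expansion or by noting that A is similar to its Jordan form J, which has the same characteristic polynomial as A) gives
  χ_A(x) = x^3
which factors as x^3. The eigenvalues (with algebraic multiplicities) are λ = 0 with multiplicity 3.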